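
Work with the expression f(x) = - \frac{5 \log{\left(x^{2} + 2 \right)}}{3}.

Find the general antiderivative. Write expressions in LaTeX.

F(x) = - \frac{5 x \log{\left(x^{2} + 2 \right)}}{3} + \frac{10 x}{3} - \frac{10 \sqrt{2} \operatorname{atan}{\left(\frac{\sqrt{2} x}{2} \right)}}{3} + C

Any candidate F(x) must reproduce f(x) exactly when differentiated.
Check: d/dx[- \frac{5 x \log{\left(x^{2} + 2 \right)}}{3} + \frac{10 x}{3} - \frac{10 \sqrt{2} \operatorname{atan}{\left(\frac{\sqrt{2} x}{2} \right)}}{3}] = - \frac{5 \log{\left(x^{2} + 2 \right)}}{3} = f(x).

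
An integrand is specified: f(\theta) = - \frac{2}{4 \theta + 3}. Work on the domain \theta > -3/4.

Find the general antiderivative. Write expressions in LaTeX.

F(\theta) = - \frac{\log{\left(2 \theta + \frac{3}{2} \right)}}{2} + C

For F(\theta) to be correct the identity F'(\theta) - f(\theta) = 0 must hold.
Check: d/d\theta[- \frac{\log{\left(2 \theta + \frac{3}{2} \right)}}{2}] = - \frac{2}{4 \theta + 3} = f(\theta).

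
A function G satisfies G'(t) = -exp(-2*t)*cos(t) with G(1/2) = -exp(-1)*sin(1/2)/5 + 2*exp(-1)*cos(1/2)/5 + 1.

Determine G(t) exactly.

Recover the given G'(t) by differentiating a candidate G(t); any mismatch rules it out.
A general antiderivative is -exp(-2*t)*sin(t)/5 + 2*exp(-2*t)*cos(t)/5 + C.
The condition gives C = -exp(-1)*sin(1/2)/5 + 2*exp(-1)*cos(1/2)/5 + 1 - (-exp(-1)*sin(1/2)/5 + 2*exp(-1)*cos(1/2)/5) = 1.
So G(t) = (5*exp(2*t) - sin(t) + 2*cos(t))*exp(-2*t)/5.
Check: d/dt[(5*exp(2*t) - sin(t) + 2*cos(t))*exp(-2*t)/5] = -exp(-2*t)*cos(t) = G'(t).

G(t) = (5*exp(2*t) - sin(t) + 2*cos(t))*exp(-2*t)/5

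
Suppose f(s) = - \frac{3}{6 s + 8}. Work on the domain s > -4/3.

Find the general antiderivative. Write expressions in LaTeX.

F(s) = - \frac{\log{\left(\frac{3 s}{2} + 2 \right)}}{2} + C

Whatever form F(s) takes, F'(s) = f(s) is non-negotiable.
Check: d/ds[- \frac{\log{\left(\frac{3 s}{2} + 2 \right)}}{2}] = - \frac{3}{6 s + 8} = f(s).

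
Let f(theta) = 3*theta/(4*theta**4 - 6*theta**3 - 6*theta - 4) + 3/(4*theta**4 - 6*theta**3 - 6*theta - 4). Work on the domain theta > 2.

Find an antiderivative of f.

The denominator factors as 2*(theta - 2)*(2*theta + 1)*(theta**2 + 1); partial fractions split f into directly integrable pieces: -3*(theta + 7)/(50*(theta**2 + 1)) - 6/(25*(2*theta + 1)) + 9/(50*(theta - 2)).
Check: d/dtheta[9*log(theta - 2)/50 - 3*log(theta + 1/2)/25 - 3*log(theta**2 + 1)/100 - 21*atan(theta)/50] = (3*theta + 3)/(4*theta**4 - 6*theta**3 - 6*theta - 4), which equals f(theta).

An antiderivative is F(theta) = 9*log(theta - 2)/50 - 3*log(theta + 1/2)/25 - 3*log(theta**2 + 1)/100 - 21*atan(theta)/50.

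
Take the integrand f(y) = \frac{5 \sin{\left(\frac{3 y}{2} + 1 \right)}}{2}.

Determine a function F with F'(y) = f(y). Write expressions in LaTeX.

Any candidate F(y) must reproduce f(y) exactly when differentiated.
Check: d/dy[- \frac{5 \cos{\left(\frac{3 y}{2} + 1 \right)}}{3}] = \frac{5 \sin{\left(\frac{3 y}{2} + 1 \right)}}{2} = f(y).

An antiderivative is F(y) = - \frac{5 \cos{\left(\frac{3 y}{2} + 1 \right)}}{3}.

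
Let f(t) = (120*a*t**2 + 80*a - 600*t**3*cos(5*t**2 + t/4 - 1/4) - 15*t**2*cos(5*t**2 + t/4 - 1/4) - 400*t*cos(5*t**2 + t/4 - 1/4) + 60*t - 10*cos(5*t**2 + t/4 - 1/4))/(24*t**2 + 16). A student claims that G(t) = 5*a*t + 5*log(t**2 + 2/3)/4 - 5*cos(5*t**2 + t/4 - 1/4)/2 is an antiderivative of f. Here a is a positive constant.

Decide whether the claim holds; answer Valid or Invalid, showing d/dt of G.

d/dt[G] = (120*a*t**2 + 80*a + 600*t**3*sin(5*t**2 + t/4 - 1/4) + 15*t**2*sin(5*t**2 + t/4 - 1/4) + 400*t*sin(5*t**2 + t/4 - 1/4) + 60*t + 10*sin(5*t**2 + t/4 - 1/4))/(24*t**2 + 16)
d/dt[G] - f(t) = 25*t*sin(5*t**2 + t/4 - 1/4) + 25*t*cos(5*t**2 + t/4 - 1/4) + 5*sin(5*t**2 + t/4 - 1/4)/8 + 5*cos(5*t**2 + t/4 - 1/4)/8 != 0.

Invalid: d/dt[G] - f = 25*t*sin(5*t**2 + t/4 - 1/4) + 25*t*cos(5*t**2 + t/4 - 1/4) + 5*sin(5*t**2 + t/4 - 1/4)/8 + 5*cos(5*t**2 + t/4 - 1/4)/8, which is not 0.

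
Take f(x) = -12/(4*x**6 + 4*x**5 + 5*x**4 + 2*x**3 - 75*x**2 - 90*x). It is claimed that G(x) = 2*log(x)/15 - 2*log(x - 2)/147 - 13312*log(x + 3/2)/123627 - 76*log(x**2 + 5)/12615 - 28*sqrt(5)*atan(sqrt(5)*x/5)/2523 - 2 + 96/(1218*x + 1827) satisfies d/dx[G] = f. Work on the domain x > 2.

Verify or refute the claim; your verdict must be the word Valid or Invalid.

d/dx[G] = -12/(4*x**6 + 4*x**5 + 5*x**4 + 2*x**3 - 75*x**2 - 90*x)
This equals f(x) exactly, so the claim holds.

Valid - differentiating G returns exactly f.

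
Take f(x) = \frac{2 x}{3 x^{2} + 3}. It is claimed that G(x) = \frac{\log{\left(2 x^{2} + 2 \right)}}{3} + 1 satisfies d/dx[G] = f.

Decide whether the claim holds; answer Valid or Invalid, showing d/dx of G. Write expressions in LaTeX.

d/dx[G] = \frac{2 x}{3 x^{2} + 3}
This equals f(x) exactly, so the claim holds.

Valid. The derivative of G reproduces f.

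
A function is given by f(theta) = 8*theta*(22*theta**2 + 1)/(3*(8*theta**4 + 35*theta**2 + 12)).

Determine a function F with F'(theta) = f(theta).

A candidate is checked by its d/dtheta: the result must match f(theta).
Check: d/dtheta[4*log(theta**2/2 + 2) - log(4*theta**2 + 3/2)/3] = (176*theta**3 + 8*theta)/(24*theta**4 + 105*theta**2 + 36), which equals f(theta).

An antiderivative is F(theta) = 4*log(theta**2/2 + 2) - log(4*theta**2 + 3/2)/3.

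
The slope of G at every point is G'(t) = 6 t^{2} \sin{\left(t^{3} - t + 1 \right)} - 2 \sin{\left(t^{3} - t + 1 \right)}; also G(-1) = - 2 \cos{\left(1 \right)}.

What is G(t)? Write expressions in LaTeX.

G(t) = - 2 \cos{\left(t^{3} - t + 1 \right)}

G'(t) matches the chain-rule pattern g'(h)*h' with inner function h(t) = t^{3} - t + 1; substituting u = h(t) collapses the integral.
A general antiderivative is - 2 \cos{\left(t^{3} - t + 1 \right)} + C.
The condition gives C = - 2 \cos{\left(1 \right)} - (- 2 \cos{\left(1 \right)}) = 0.
So G(t) = - 2 \cos{\left(t^{3} - t + 1 \right)}.
Check: d/dt[- 2 \cos{\left(t^{3} - t + 1 \right)}] = 6 t^{2} \sin{\left(t^{3} - t + 1 \right)} - 2 \sin{\left(t^{3} - t + 1 \right)} = G'(t).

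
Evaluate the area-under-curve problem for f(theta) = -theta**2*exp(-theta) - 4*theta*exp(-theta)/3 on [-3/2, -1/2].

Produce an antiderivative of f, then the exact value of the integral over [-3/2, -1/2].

Antiderivative: F(theta) = (3*theta**2 + 10*theta + 10)*exp(-theta)/3; value = -7*exp(3/2)/12 + 23*exp(1/2)/12

Recognize the product-rule pattern: f = u'v + uv' with u = theta**2 + 10*theta/3 + 10/3, v = exp(-theta), so integration by parts undoes it.
F(theta) = (3*theta**2 + 10*theta + 10)*exp(-theta)/3 is an antiderivative of f.
Check: d/dtheta[(3*theta**2 + 10*theta + 10)*exp(-theta)/3] = (-3*theta**2 - 4*theta)*exp(-theta)/3, which equals f(theta).
F(-1/2) = 23*exp(1/2)/12; F(-3/2) = 7*exp(3/2)/12.
Integral = F(-1/2) - F(-3/2) = -7*exp(3/2)/12 + 23*exp(1/2)/12.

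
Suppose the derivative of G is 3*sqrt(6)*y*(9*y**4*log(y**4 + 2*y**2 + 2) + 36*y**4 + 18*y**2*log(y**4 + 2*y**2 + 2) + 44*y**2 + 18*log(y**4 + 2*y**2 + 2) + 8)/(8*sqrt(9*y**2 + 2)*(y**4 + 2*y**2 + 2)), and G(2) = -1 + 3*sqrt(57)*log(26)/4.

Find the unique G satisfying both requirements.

G(y) = 9*sqrt(3*y**2/2 + 1/3)*log(y**4 + 2*y**2 + 2)/4 - 1

Recognize the product-rule pattern: G'(y) = u'v + uv' with u = 9*sqrt(3*y**2/2 + 1/3)/4, v = log(y**4 + 2*y**2 + 2), so integration by parts undoes it.
A general antiderivative is 9*sqrt(3*y**2/2 + 1/3)*log(y**4 + 2*y**2 + 2)/4 + C.
The condition gives C = -1 + 3*sqrt(57)*log(26)/4 - (3*sqrt(57)*log(26)/4) = -1.
So G(y) = 9*sqrt(3*y**2/2 + 1/3)*log(y**4 + 2*y**2 + 2)/4 - 1.
Check: d/dy[9*sqrt(3*y**2/2 + 1/3)*log(y**4 + 2*y**2 + 2)/4 - 1] = (27*sqrt(6)*y**5*log(y**4 + 2*y**2 + 2) + 108*sqrt(6)*y**5 + 54*sqrt(6)*y**3*log(y**4 + 2*y**2 + 2) + 132*sqrt(6)*y**3 + 54*sqrt(6)*y*log(y**4 + 2*y**2 + 2) + 24*sqrt(6)*y)/(8*y**4*sqrt(9*y**2 + 2) + 16*y**2*sqrt(9*y**2 + 2) + 16*sqrt(9*y**2 + 2)), which equals G'(y).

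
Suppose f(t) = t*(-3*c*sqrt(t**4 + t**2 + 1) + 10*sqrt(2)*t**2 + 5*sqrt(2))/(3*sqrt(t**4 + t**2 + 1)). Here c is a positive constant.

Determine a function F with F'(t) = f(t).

An antiderivative is F(t) = -c*t**2/2 + 5*sqrt(2)*sqrt(t**4 + t**2 + 1)/3.

A candidate is checked by its d/dt: the result must match f(t).
Check: d/dt[-c*t**2/2 + 5*sqrt(2)*sqrt(t**4 + t**2 + 1)/3] = (-3*c*t*sqrt(t**4 + t**2 + 1) + 10*sqrt(2)*t**3 + 5*sqrt(2)*t)/(3*sqrt(t**4 + t**2 + 1)), which equals f(t).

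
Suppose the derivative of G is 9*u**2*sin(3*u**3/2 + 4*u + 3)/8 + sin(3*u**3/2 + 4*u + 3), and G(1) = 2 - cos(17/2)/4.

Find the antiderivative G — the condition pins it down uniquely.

G(u) = -(cos(3*u**3/2 + 4*u + 3) - 8)/4

G'(u) matches the chain-rule pattern g'(h)*h' with inner function h(u) = 3*u**3/2 + 4*u + 3; substituting w = h(u) collapses the integral.
A general antiderivative is -cos(3*u**3/2 + 4*u + 3)/4 + C.
The condition gives C = 2 - cos(17/2)/4 - (-cos(17/2)/4) = 2.
So G(u) = -(cos(3*u**3/2 + 4*u + 3) - 8)/4.
Check: d/du[-(cos(3*u**3/2 + 4*u + 3) - 8)/4] = 9*u**2*sin(3*u**3/2 + 4*u + 3)/8 + sin(3*u**3/2 + 4*u + 3) = G'(u).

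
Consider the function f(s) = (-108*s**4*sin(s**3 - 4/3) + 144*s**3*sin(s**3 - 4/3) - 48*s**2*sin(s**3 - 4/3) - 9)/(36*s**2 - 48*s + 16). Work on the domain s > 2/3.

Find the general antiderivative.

F(s) = cos(s**3 - 4/3) + 3/(12*s - 8) + C

A candidate is checked by its d/ds: the result must match f(s).
Check: d/ds[cos(s**3 - 4/3) + 3/(12*s - 8)] = (-108*s**4*sin(s**3 - 4/3) + 144*s**3*sin(s**3 - 4/3) - 48*s**2*sin(s**3 - 4/3) - 9)/(36*s**2 - 48*s + 16) = f(s).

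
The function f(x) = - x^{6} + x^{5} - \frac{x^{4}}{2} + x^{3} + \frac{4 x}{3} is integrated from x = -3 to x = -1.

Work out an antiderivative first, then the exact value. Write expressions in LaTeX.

Integrate term by term and add the pieces.
F(x) = - \frac{x^{2} \left(60 x^{5} - 70 x^{4} + 42 x^{3} - 105 x^{2} - 280\right)}{420} is an antiderivative of f.
Check: d/dx[- \frac{x^{2} \left(60 x^{5} - 70 x^{4} + 42 x^{3} - 105 x^{2} - 280\right)}{420}] = - x^{6} + x^{5} - \frac{x^{4}}{2} + x^{3} + \frac{4 x}{3} = f(x).
F(-1) = \frac{557}{420}; F(-3) = \frac{67827}{140}.
Integral = F(-1) - F(-3) = - \frac{50731}{105}.

Antiderivative: F(x) = - \frac{x^{2} \left(60 x^{5} - 70 x^{4} + 42 x^{3} - 105 x^{2} - 280\right)}{420}; value = - \frac{50731}{105}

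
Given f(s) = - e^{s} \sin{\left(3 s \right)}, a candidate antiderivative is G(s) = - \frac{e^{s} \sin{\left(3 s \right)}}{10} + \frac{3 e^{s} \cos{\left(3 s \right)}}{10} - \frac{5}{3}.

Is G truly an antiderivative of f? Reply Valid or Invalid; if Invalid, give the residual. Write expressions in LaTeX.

Valid: G'(s) = f(s).

d/ds[G] = - e^{s} \sin{\left(3 s \right)}
This equals f(s) exactly, so the claim holds.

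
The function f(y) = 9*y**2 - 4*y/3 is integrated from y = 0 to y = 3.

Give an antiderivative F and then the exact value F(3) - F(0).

Antiderivative: F(y) = (9*y**3 - 2*y**2 - 6)/3; value = 75

Integrate term by term and add the pieces.
F(y) = (9*y**3 - 2*y**2 - 6)/3 is an antiderivative of f.
Check: d/dy[(9*y**3 - 2*y**2 - 6)/3] = 9*y**2 - 4*y/3 = f(y).
F(3) = 73; F(0) = -2.
Integral = F(3) - F(0) = 75.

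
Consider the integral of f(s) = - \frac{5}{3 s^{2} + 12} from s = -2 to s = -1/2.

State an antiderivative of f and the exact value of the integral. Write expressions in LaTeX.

Since d/ds undoes antidifferentiation here, F'(s) = f(s) is required of F(s).
F(s) = - \frac{5 \operatorname{atan}{\left(\frac{s}{2} \right)}}{6} is an antiderivative of f.
Check: d/ds[- \frac{5 \operatorname{atan}{\left(\frac{s}{2} \right)}}{6}] = - \frac{5}{3 s^{2} + 12} = f(s).
F(-1/2) = \frac{5 \operatorname{atan}{\left(\frac{1}{4} \right)}}{6}; F(-2) = \frac{5 \pi}{24}.
Integral = F(-1/2) - F(-2) = - \frac{5 \pi}{24} + \frac{5 \operatorname{atan}{\left(\frac{1}{4} \right)}}{6}.

Antiderivative: F(s) = - \frac{5 \operatorname{atan}{\left(\frac{s}{2} \right)}}{6}; value = - \frac{5 \pi}{24} + \frac{5 \operatorname{atan}{\left(\frac{1}{4} \right)}}{6}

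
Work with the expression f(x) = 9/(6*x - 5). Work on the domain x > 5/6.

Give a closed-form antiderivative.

An antiderivative is F(x) = 3*log(3*x - 5/2)/2.

Since d/dx undoes antidifferentiation here, F'(x) = f(x) is required of F(x).
Check: d/dx[3*log(3*x - 5/2)/2] = 9/(6*x - 5) = f(x).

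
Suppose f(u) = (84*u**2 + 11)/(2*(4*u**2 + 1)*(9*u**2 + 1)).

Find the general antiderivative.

Whatever form F(u) takes, F'(u) = f(u) is non-negotiable.
Check: d/du[2*atan(2*u) + atan(3*u)/2] = (84*u**2 + 11)/(72*u**4 + 26*u**2 + 2), which equals f(u).

F(u) = 2*atan(2*u) + atan(3*u)/2 + C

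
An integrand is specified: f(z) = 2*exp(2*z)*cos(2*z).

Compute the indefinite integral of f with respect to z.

F(z) = (sin(2*z) + cos(2*z))*exp(2*z)/2 + C

Since d/dz undoes antidifferentiation here, F'(z) = f(z) is required of F(z).
Check: d/dz[(sin(2*z) + cos(2*z))*exp(2*z)/2] = 2*exp(2*z)*cos(2*z) = f(z).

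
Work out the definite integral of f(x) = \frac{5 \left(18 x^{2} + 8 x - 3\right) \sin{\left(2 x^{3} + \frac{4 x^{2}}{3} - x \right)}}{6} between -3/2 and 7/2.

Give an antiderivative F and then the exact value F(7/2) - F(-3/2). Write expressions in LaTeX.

f matches the chain-rule pattern g'(h)*h' with inner function h(x) = 2 x^{3} + \frac{4 x^{2}}{3} - x; substituting u = h(x) collapses the integral.
F(x) = - \frac{5 \cos{\left(2 x^{3} + \frac{4 x^{2}}{3} - x \right)}}{2} is an antiderivative of f.
Check: d/dx[- \frac{5 \cos{\left(2 x^{3} + \frac{4 x^{2}}{3} - x \right)}}{2}] = 15 x^{2} \sin{\left(2 x^{3} + \frac{4 x^{2}}{3} - x \right)} + \frac{20 x \sin{\left(2 x^{3} + \frac{4 x^{2}}{3} - x \right)}}{3} - \frac{5 \sin{\left(2 x^{3} + \frac{4 x^{2}}{3} - x \right)}}{2}, which equals f(x).
F(7/2) = - \frac{5 \cos{\left(\frac{1183}{12} \right)}}{2}; F(-3/2) = - \frac{5 \cos{\left(\frac{9}{4} \right)}}{2}.
Integral = F(7/2) - F(-3/2) = \frac{5 \cos{\left(\frac{9}{4} \right)}}{2} - \frac{5 \cos{\left(\frac{1183}{12} \right)}}{2}.

Antiderivative: F(x) = - \frac{5 \cos{\left(2 x^{3} + \frac{4 x^{2}}{3} - x \right)}}{2}; value = \frac{5 \cos{\left(\frac{9}{4} \right)}}{2} - \frac{5 \cos{\left(\frac{1183}{12} \right)}}{2}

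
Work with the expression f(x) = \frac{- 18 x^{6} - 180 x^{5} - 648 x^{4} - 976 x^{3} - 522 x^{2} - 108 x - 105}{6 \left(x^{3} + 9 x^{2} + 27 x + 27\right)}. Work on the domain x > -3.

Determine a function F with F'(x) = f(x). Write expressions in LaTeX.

An antiderivative is F(x) = \frac{- 9 x^{4} \left(x + 3\right)^{2} - 12 x^{3} \left(x + 3\right)^{2} - 8 x \left(x + 3\right)^{2} - 3}{12 \left(x + 3\right)^{2}}.

Whatever form F(x) takes, F'(x) = f(x) is non-negotiable.
Check: d/dx[\frac{- 9 x^{4} \left(x + 3\right)^{2} - 12 x^{3} \left(x + 3\right)^{2} - 8 x \left(x + 3\right)^{2} - 3}{12 \left(x + 3\right)^{2}}] = \frac{- 18 x^{6} - 180 x^{5} - 648 x^{4} - 976 x^{3} - 522 x^{2} - 108 x - 105}{6 x^{3} + 54 x^{2} + 162 x + 162}, which equals f(x).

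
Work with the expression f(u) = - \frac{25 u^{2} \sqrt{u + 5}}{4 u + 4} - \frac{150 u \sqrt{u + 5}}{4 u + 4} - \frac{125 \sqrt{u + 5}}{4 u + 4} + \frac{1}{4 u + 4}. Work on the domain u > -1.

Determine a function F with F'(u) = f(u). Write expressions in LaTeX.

The integrand splits into summands that can be handled one at a time.
Check: d/du[\frac{- 10 \left(u + 5\right)^{\frac{5}{2}} + \log{\left(\frac{u}{2} + \frac{1}{2} \right)}}{4}] = \frac{- 25 u^{2} \sqrt{u + 5} - 150 u \sqrt{u + 5} - 125 \sqrt{u + 5} + 1}{4 u + 4}, which equals f(u).

An antiderivative is F(u) = \frac{- 10 \left(u + 5\right)^{\frac{5}{2}} + \log{\left(\frac{u}{2} + \frac{1}{2} \right)}}{4}.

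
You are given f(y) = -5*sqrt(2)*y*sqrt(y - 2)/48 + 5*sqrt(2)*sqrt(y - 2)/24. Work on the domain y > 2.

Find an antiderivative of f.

An antiderivative is F(y) = -sqrt(2)*(y - 2)**(5/2)/24.

Integrate term by term and add the pieces.
Check: d/dy[-sqrt(2)*(y - 2)**(5/2)/24] = -5*sqrt(2)*y*sqrt(y - 2)/48 + 5*sqrt(2)*sqrt(y - 2)/24 = f(y).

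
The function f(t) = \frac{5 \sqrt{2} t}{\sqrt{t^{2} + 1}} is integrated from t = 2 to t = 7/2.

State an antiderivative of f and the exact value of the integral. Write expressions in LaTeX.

The substitution u = 2 t^{2} + 2 works: f is exactly (dF/du)*(du/dt) for that inner function.
F(t) = 5 \sqrt{2 t^{2} + 2} is an antiderivative of f.
Check: d/dt[5 \sqrt{2 t^{2} + 2}] = \frac{5 \sqrt{2} t}{\sqrt{t^{2} + 1}} = f(t).
F(7/2) = \frac{5 \sqrt{106}}{2}; F(2) = 5 \sqrt{10}.
Integral = F(7/2) - F(2) = - 5 \sqrt{10} + \frac{5 \sqrt{106}}{2}.

Antiderivative: F(t) = 5 \sqrt{2 t^{2} + 2}; value = - 5 \sqrt{10} + \frac{5 \sqrt{106}}{2}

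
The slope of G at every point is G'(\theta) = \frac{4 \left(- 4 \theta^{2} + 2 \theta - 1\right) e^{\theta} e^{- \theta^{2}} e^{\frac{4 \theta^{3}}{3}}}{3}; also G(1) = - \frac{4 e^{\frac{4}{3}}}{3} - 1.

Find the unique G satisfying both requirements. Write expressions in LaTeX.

The substitution u = \frac{4 \theta^{3}}{3} - \theta^{2} + \theta works: G'(\theta) is exactly (dG/du)*(du/d\theta) for that inner function.
A general antiderivative is - \frac{4 e^{\frac{4 \theta^{3}}{3} - \theta^{2} + \theta}}{3} + C.
The condition gives C = - \frac{4 e^{\frac{4}{3}}}{3} - 1 - (- \frac{4 e^{\frac{4}{3}}}{3}) = -1.
So G(\theta) = - \frac{4 e^{\theta} e^{- \theta^{2}} e^{\frac{4 \theta^{3}}{3}}}{3} - 1.
Check: d/d\theta[- \frac{4 e^{\theta} e^{- \theta^{2}} e^{\frac{4 \theta^{3}}{3}}}{3} - 1] = \frac{\left(- 16 \theta^{2} e^{\theta} e^{\frac{4 \theta^{3}}{3}} + 8 \theta e^{\theta} e^{\frac{4 \theta^{3}}{3}} - 4 e^{\theta} e^{\frac{4 \theta^{3}}{3}}\right) e^{- \theta^{2}}}{3}, which equals G'(\theta).

G(\theta) = - \frac{4 e^{\theta} e^{- \theta^{2}} e^{\frac{4 \theta^{3}}{3}}}{3} - 1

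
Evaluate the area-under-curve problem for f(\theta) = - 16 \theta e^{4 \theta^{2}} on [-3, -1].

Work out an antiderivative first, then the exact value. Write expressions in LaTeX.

Antiderivative: F(\theta) = - 2 e^{4 \theta^{2}}; value = - 2 e^{4} + 2 e^{36}

f matches the chain-rule pattern g'(h)*h' with inner function h(\theta) = 4 \theta^{2}; substituting u = h(\theta) collapses the integral.
F(\theta) = - 2 e^{4 \theta^{2}} is an antiderivative of f.
Check: d/d\theta[- 2 e^{4 \theta^{2}}] = - 16 \theta e^{4 \theta^{2}} = f(\theta).
F(-1) = - 2 e^{4}; F(-3) = - 2 e^{36}.
Integral = F(-1) - F(-3) = - 2 e^{4} + 2 e^{36}.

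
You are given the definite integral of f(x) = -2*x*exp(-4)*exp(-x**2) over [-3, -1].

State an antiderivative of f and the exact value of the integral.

Antiderivative: F(x) = exp(-4)*exp(-x**2); value = -exp(-13) + exp(-5)

The substitution u = -x**2 - 4 works: f is exactly (dF/du)*(du/dx) for that inner function.
F(x) = exp(-4)*exp(-x**2) is an antiderivative of f.
Check: d/dx[exp(-4)*exp(-x**2)] = -2*x*exp(-4)*exp(-x**2) = f(x).
F(-1) = exp(-5); F(-3) = exp(-13).
Integral = F(-1) - F(-3) = -exp(-13) + exp(-5).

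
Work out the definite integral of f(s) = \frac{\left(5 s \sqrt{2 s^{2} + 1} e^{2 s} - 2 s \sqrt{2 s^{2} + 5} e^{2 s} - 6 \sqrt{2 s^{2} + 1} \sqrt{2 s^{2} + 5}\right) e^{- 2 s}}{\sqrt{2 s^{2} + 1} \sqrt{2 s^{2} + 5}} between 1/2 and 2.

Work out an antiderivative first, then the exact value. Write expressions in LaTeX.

Antiderivative: F(s) = \frac{\left(- 2 \sqrt{2 s^{2} + 1} e^{2 s} + 5 \sqrt{2 s^{2} + 5} e^{2 s} + 6\right) e^{- 2 s}}{2}; value = - \frac{5 \sqrt{22}}{4} - 3 - \frac{3}{e} + \frac{3}{e^{4}} + \frac{\sqrt{6}}{2} + \frac{5 \sqrt{13}}{2}

An antiderivative F(s) passes only if d/ds[F] lands on f(s) exactly.
F(s) = \frac{\left(- 2 \sqrt{2 s^{2} + 1} e^{2 s} + 5 \sqrt{2 s^{2} + 5} e^{2 s} + 6\right) e^{- 2 s}}{2} is an antiderivative of f.
Check: d/ds[\frac{\left(- 2 \sqrt{2 s^{2} + 1} e^{2 s} + 5 \sqrt{2 s^{2} + 5} e^{2 s} + 6\right) e^{- 2 s}}{2}] = \frac{\left(5 s \sqrt{2 s^{2} + 1} e^{2 s} - 2 s \sqrt{2 s^{2} + 5} e^{2 s} - 6 \sqrt{2 s^{2} + 1} \sqrt{2 s^{2} + 5}\right) e^{- 2 s}}{\sqrt{2 s^{2} + 1} \sqrt{2 s^{2} + 5}} = f(s).
F(2) = -3 + \frac{3}{e^{4}} + \frac{5 \sqrt{13}}{2}; F(1/2) = - \frac{\sqrt{6}}{2} + \frac{3}{e} + \frac{5 \sqrt{22}}{4}.
Integral = F(2) - F(1/2) = - \frac{5 \sqrt{22}}{4} - 3 - \frac{3}{e} + \frac{3}{e^{4}} + \frac{\sqrt{6}}{2} + \frac{5 \sqrt{13}}{2}.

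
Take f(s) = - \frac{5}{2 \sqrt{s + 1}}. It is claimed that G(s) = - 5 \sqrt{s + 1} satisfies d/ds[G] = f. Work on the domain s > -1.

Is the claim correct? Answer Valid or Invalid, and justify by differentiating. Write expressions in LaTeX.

Valid - differentiating G returns exactly f.

d/ds[G] = - \frac{5}{2 \sqrt{s + 1}}
This equals f(s) exactly, so the claim holds.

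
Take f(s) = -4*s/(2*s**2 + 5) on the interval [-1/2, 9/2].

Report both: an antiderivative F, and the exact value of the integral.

Antiderivative: F(s) = -log(s**2 + 5/2); value = -log(91/4) + log(11/4)

f matches the chain-rule pattern g'(h)*h' with inner function h(s) = s**2 + 5/2; substituting u = h(s) collapses the integral.
F(s) = -log(s**2 + 5/2) is an antiderivative of f.
Check: d/ds[-log(s**2 + 5/2)] = -4*s/(2*s**2 + 5) = f(s).
F(9/2) = -log(91/4); F(-1/2) = -log(11/4).
Integral = F(9/2) - F(-1/2) = -log(91/4) + log(11/4).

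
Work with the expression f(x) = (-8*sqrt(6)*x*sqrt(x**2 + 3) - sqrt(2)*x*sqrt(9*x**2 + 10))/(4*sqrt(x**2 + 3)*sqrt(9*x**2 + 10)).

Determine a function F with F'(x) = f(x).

An antiderivative is F(x) = -sqrt(2)*sqrt(x**2 + 3)/4 - 2*sqrt(6)*sqrt(9*x**2 + 10)/9.

Whatever form F(x) takes, F'(x) = f(x) is non-negotiable.
Check: d/dx[-sqrt(2)*sqrt(x**2 + 3)/4 - 2*sqrt(6)*sqrt(9*x**2 + 10)/9] = (-8*sqrt(6)*x*sqrt(x**2 + 3) - sqrt(2)*x*sqrt(9*x**2 + 10))/(4*sqrt(x**2 + 3)*sqrt(9*x**2 + 10)) = f(x).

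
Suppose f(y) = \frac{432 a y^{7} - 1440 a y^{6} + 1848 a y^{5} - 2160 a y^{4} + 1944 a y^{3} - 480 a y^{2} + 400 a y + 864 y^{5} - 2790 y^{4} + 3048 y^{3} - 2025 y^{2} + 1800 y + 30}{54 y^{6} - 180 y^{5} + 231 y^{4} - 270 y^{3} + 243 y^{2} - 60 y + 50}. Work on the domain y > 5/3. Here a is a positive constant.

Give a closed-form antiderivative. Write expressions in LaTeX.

Check any antiderivative F(y) by computing F'(y) and comparing it with f(y).
Check: d/dy[\frac{12 a y^{3} - 20 a y^{2} + 12 y \log{\left(2 y^{4} + 3 y^{2} + \frac{2}{3} \right)} - 20 \log{\left(2 y^{4} + 3 y^{2} + \frac{2}{3} \right)} - 5}{3 y - 5}] = \frac{432 a y^{7} - 1440 a y^{6} + 1848 a y^{5} - 2160 a y^{4} + 1944 a y^{3} - 480 a y^{2} + 400 a y + 864 y^{5} - 2790 y^{4} + 3048 y^{3} - 2025 y^{2} + 1800 y + 30}{54 y^{6} - 180 y^{5} + 231 y^{4} - 270 y^{3} + 243 y^{2} - 60 y + 50} = f(y).

An antiderivative is F(y) = \frac{12 a y^{3} - 20 a y^{2} + 12 y \log{\left(2 y^{4} + 3 y^{2} + \frac{2}{3} \right)} - 20 \log{\left(2 y^{4} + 3 y^{2} + \frac{2}{3} \right)} - 5}{3 y - 5}.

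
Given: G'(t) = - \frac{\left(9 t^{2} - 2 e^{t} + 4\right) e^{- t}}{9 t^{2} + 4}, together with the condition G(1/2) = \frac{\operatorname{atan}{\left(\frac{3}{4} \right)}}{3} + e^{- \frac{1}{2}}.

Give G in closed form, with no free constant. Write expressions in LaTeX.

G(t) = \frac{\left(e^{t} \operatorname{atan}{\left(\frac{3 t}{2} \right)} + 3\right) e^{- t}}{3}

Since d/dt undoes antidifferentiation here, G(t) must give back the stated G'(t).
A general antiderivative is \frac{\operatorname{atan}{\left(\frac{3 t}{2} \right)}}{3} + e^{- t} + C.
The condition gives C = \frac{\operatorname{atan}{\left(\frac{3}{4} \right)}}{3} + e^{- \frac{1}{2}} - (\frac{\operatorname{atan}{\left(\frac{3}{4} \right)}}{3} + e^{- \frac{1}{2}}) = 0.
So G(t) = \frac{\left(e^{t} \operatorname{atan}{\left(\frac{3 t}{2} \right)} + 3\right) e^{- t}}{3}.
Check: d/dt[\frac{\left(e^{t} \operatorname{atan}{\left(\frac{3 t}{2} \right)} + 3\right) e^{- t}}{3}] = \frac{- 9 t^{2} + 2 e^{t} - 4}{9 t^{2} e^{t} + 4 e^{t}}, which equals G'(t).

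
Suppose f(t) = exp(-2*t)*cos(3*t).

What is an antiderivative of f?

An antiderivative is F(t) = -(-3*sin(3*t) + 2*cos(3*t))*exp(-2*t)/13.

An antiderivative F(t) passes only if d/dt[F] lands on f(t) exactly.
Check: d/dt[-(-3*sin(3*t) + 2*cos(3*t))*exp(-2*t)/13] = exp(-2*t)*cos(3*t) = f(t).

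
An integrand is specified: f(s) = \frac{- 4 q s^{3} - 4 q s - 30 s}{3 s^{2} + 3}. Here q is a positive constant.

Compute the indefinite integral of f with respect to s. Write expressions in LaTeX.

Check any antiderivative F(s) by computing F'(s) and comparing it with f(s).
Check: d/ds[- \frac{2 q s^{2}}{3} - 5 \log{\left(s^{2} + 1 \right)}] = \frac{- 4 q s^{3} - 4 q s - 30 s}{3 s^{2} + 3} = f(s).

F(s) = - \frac{2 q s^{2}}{3} - 5 \log{\left(s^{2} + 1 \right)} + C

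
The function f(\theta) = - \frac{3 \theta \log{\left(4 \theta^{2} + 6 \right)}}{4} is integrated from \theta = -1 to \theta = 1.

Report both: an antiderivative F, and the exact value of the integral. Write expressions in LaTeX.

Antiderivative: F(\theta) = - \frac{3 \theta^{2} \log{\left(4 \theta^{2} + 6 \right)}}{8} + \frac{3 \theta^{2}}{8} - \frac{9 \log{\left(2 \theta^{2} + 3 \right)}}{16}; value = 0

Since d/d\theta undoes antidifferentiation here, F'(\theta) = f(\theta) is required of F(\theta).
F(\theta) = - \frac{3 \theta^{2} \log{\left(4 \theta^{2} + 6 \right)}}{8} + \frac{3 \theta^{2}}{8} - \frac{9 \log{\left(2 \theta^{2} + 3 \right)}}{16} is an antiderivative of f.
Check: d/d\theta[- \frac{3 \theta^{2} \log{\left(4 \theta^{2} + 6 \right)}}{8} + \frac{3 \theta^{2}}{8} - \frac{9 \log{\left(2 \theta^{2} + 3 \right)}}{16}] = - \frac{3 \theta \log{\left(2 \theta^{2} + 3 \right)}}{4} - \frac{3 \theta \log{\left(2 \right)}}{4}, which equals f(\theta).
F(1) = - \frac{9 \log{\left(5 \right)}}{16} - \frac{3 \log{\left(10 \right)}}{8} + \frac{3}{8}; F(-1) = - \frac{9 \log{\left(5 \right)}}{16} - \frac{3 \log{\left(10 \right)}}{8} + \frac{3}{8}.
Integral = F(1) - F(-1) = 0.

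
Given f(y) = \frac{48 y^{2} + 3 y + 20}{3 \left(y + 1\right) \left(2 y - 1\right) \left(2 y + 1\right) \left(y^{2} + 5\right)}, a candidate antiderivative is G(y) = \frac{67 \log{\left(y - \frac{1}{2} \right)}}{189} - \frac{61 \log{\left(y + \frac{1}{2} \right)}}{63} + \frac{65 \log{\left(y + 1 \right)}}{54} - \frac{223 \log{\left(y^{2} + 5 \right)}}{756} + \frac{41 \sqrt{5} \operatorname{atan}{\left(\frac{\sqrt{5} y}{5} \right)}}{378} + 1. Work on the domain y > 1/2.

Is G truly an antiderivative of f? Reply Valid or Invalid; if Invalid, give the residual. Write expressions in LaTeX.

Valid: G'(y) = f(y).

d/dy[G] = \frac{48 y^{2} + 3 y + 20}{12 y^{5} + 12 y^{4} + 57 y^{3} + 57 y^{2} - 15 y - 15}
This equals f(y) exactly, so the claim holds.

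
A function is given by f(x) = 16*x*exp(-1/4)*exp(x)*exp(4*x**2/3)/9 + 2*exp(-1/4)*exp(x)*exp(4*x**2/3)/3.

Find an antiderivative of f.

The substitution u = 4*x**2/3 + x - 1/4 works: f is exactly (dF/du)*(du/dx) for that inner function.
Check: d/dx[2*exp(-1/4)*exp(x)*exp(4*x**2/3)/3] = (16*x*exp(x)*exp(4*x**2/3) + 6*exp(x)*exp(4*x**2/3))*exp(-1/4)/9, which equals f(x).

An antiderivative is F(x) = 2*exp(-1/4)*exp(x)*exp(4*x**2/3)/3.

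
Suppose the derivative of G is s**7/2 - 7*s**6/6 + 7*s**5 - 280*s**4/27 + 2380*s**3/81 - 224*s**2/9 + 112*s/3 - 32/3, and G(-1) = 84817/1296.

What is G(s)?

G(s) = ((3*s**2 - 2*s + 12)**4 + 1296)/1296

The substitution u = s**2/2 - s/3 + 2 works: G'(s) is exactly (dG/du)*(du/ds) for that inner function.
A general antiderivative is (s**2/2 - s/3 + 2)**4 + C.
The condition gives C = 84817/1296 - (83521/1296) = 1.
So G(s) = ((3*s**2 - 2*s + 12)**4 + 1296)/1296.
Check: d/ds[((3*s**2 - 2*s + 12)**4 + 1296)/1296] = s**7/2 - 7*s**6/6 + 7*s**5 - 280*s**4/27 + 2380*s**3/81 - 224*s**2/9 + 112*s/3 - 32/3 = G'(s).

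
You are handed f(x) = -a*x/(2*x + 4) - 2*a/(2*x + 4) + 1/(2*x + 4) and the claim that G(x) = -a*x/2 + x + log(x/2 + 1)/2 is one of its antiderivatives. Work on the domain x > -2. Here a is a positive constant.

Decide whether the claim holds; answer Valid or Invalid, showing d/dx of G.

Invalid: d/dx[G] - f = 1, which is not 0.

d/dx[G] = (-a*x - 2*a + 2*x + 5)/(2*x + 4)
d/dx[G] - f(x) = 1 != 0.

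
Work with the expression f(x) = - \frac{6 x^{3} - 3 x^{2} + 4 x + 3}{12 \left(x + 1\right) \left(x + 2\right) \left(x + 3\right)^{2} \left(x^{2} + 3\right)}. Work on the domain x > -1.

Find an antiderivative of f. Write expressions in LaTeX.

The denominator factors as 12 \left(x + 1\right) \left(x + 2\right) \left(x + 3\right)^{2} \left(x^{2} + 3\right); partial fractions split f into directly integrable pieces: - \frac{29 x - 51}{2016 \left(x^{2} + 3\right)} + \frac{53}{72 \left(x + 3\right)} + \frac{11}{16 \left(x + 3\right)^{2}} - \frac{65}{84 \left(x + 2\right)} + \frac{5}{96 \left(x + 1\right)}.
Check: d/dx[\frac{210 x \log{\left(x + 1 \right)} - 3120 x \log{\left(x + 2 \right)} + 2968 x \log{\left(x + 3 \right)} - 29 x \log{\left(x^{2} + 3 \right)} + 34 \sqrt{3} x \operatorname{atan}{\left(\frac{\sqrt{3} x}{3} \right)} + 630 \log{\left(x + 1 \right)} - 9360 \log{\left(x + 2 \right)} + 8904 \log{\left(x + 3 \right)} - 87 \log{\left(x^{2} + 3 \right)} + 102 \sqrt{3} \operatorname{atan}{\left(\frac{\sqrt{3} x}{3} \right)} - 2772}{4032 x + 12096}] = \frac{- 6 x^{3} + 3 x^{2} - 4 x - 3}{12 x^{6} + 108 x^{5} + 384 x^{4} + 792 x^{3} + 1260 x^{2} + 1404 x + 648}, which equals f(x).

An antiderivative is F(x) = \frac{210 x \log{\left(x + 1 \right)} - 3120 x \log{\left(x + 2 \right)} + 2968 x \log{\left(x + 3 \right)} - 29 x \log{\left(x^{2} + 3 \right)} + 34 \sqrt{3} x \operatorname{atan}{\left(\frac{\sqrt{3} x}{3} \right)} + 630 \log{\left(x + 1 \right)} - 9360 \log{\left(x + 2 \right)} + 8904 \log{\left(x + 3 \right)} - 87 \log{\left(x^{2} + 3 \right)} + 102 \sqrt{3} \operatorname{atan}{\left(\frac{\sqrt{3} x}{3} \right)} - 2772}{4032 x + 12096}.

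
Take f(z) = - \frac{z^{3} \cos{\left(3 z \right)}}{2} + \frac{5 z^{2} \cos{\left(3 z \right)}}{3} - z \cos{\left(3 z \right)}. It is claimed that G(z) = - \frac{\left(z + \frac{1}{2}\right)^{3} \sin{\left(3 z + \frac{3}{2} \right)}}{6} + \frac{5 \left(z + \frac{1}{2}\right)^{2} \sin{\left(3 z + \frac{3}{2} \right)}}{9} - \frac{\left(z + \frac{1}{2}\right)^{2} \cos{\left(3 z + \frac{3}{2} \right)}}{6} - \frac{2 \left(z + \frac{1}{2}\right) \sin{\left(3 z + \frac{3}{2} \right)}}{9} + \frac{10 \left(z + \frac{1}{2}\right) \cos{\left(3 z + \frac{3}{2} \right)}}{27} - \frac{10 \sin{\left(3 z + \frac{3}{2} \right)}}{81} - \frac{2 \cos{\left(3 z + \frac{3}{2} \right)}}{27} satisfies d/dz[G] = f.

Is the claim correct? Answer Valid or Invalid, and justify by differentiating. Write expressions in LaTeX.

d/dz[G] = - \frac{z^{3} \cos{\left(3 z + \frac{3}{2} \right)}}{2} + \frac{11 z^{2} \cos{\left(3 z + \frac{3}{2} \right)}}{12} + \frac{7 z \cos{\left(3 z + \frac{3}{2} \right)}}{24} - \frac{7 \cos{\left(3 z + \frac{3}{2} \right)}}{48}
d/dz[G] - f(z) = \frac{z^{3} \cos{\left(3 z \right)}}{2} - \frac{z^{3} \cos{\left(3 z + \frac{3}{2} \right)}}{2} - \frac{5 z^{2} \cos{\left(3 z \right)}}{3} + \frac{11 z^{2} \cos{\left(3 z + \frac{3}{2} \right)}}{12} + z \cos{\left(3 z \right)} + \frac{7 z \cos{\left(3 z + \frac{3}{2} \right)}}{24} - \frac{7 \cos{\left(3 z + \frac{3}{2} \right)}}{48} != 0.

Invalid: d/dz[G] - f = \frac{z^{3} \cos{\left(3 z \right)}}{2} - \frac{z^{3} \cos{\left(3 z + \frac{3}{2} \right)}}{2} - \frac{5 z^{2} \cos{\left(3 z \right)}}{3} + \frac{11 z^{2} \cos{\left(3 z + \frac{3}{2} \right)}}{12} + z \cos{\left(3 z \right)} + \frac{7 z \cos{\left(3 z + \frac{3}{2} \right)}}{24} - \frac{7 \cos{\left(3 z + \frac{3}{2} \right)}}{48}, which is not 0.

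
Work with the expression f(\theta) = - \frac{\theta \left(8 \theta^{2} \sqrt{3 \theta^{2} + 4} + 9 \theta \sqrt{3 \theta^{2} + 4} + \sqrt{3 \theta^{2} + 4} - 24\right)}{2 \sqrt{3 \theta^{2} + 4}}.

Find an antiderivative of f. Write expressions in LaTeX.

An antiderivative is F(\theta) = - \theta^{4} - \frac{3 \theta^{3}}{2} - \frac{\theta^{2}}{4} + 4 \sqrt{3 \theta^{2} + 4}.

Since d/d\theta undoes antidifferentiation here, F'(\theta) = f(\theta) is required of F(\theta).
Check: d/d\theta[- \theta^{4} - \frac{3 \theta^{3}}{2} - \frac{\theta^{2}}{4} + 4 \sqrt{3 \theta^{2} + 4}] = \frac{- 8 \theta^{3} \sqrt{3 \theta^{2} + 4} - 9 \theta^{2} \sqrt{3 \theta^{2} + 4} - \theta \sqrt{3 \theta^{2} + 4} + 24 \theta}{2 \sqrt{3 \theta^{2} + 4}}, which equals f(\theta).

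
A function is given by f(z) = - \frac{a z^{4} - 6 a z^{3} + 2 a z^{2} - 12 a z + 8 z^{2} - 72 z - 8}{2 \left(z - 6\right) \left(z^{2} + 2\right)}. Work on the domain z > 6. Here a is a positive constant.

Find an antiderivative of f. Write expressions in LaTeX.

An antiderivative is F(z) = \frac{- a z^{2} + 8 \log{\left(z - 6 \right)} - 12 \log{\left(\frac{3 z^{2}}{2} + 3 \right)}}{4}.

Since d/dz undoes antidifferentiation here, F'(z) = f(z) is required of F(z).
Check: d/dz[\frac{- a z^{2} + 8 \log{\left(z - 6 \right)} - 12 \log{\left(\frac{3 z^{2}}{2} + 3 \right)}}{4}] = \frac{- a z^{4} + 6 a z^{3} - 2 a z^{2} + 12 a z - 8 z^{2} + 72 z + 8}{2 z^{3} - 12 z^{2} + 4 z - 24}, which equals f(z).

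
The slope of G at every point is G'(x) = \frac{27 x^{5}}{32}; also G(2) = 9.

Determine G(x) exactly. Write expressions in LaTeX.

Differentiate the proposed G(x) back; it has to land on the given G'(x).
A general antiderivative is \frac{9 x^{6}}{64} + C.
The condition gives C = 9 - (9) = 0.
So G(x) = \frac{9 x^{6}}{64}.
Check: d/dx[\frac{9 x^{6}}{64}] = \frac{27 x^{5}}{32} = G'(x).

G(x) = \frac{9 x^{6}}{64}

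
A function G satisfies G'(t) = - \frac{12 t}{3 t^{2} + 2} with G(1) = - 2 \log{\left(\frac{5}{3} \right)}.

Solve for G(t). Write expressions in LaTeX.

G(t) = - 2 \log{\left(t^{2} + \frac{2}{3} \right)}

The substitution u = t^{2} + \frac{2}{3} works: G'(t) is exactly (dG/du)*(du/dt) for that inner function.
A general antiderivative is - 2 \log{\left(t^{2} + \frac{2}{3} \right)} + C.
The condition gives C = - 2 \log{\left(\frac{5}{3} \right)} - (- 2 \log{\left(\frac{5}{3} \right)}) = 0.
So G(t) = - 2 \log{\left(t^{2} + \frac{2}{3} \right)}.
Check: d/dt[- 2 \log{\left(t^{2} + \frac{2}{3} \right)}] = - \frac{12 t}{3 t^{2} + 2} = G'(t).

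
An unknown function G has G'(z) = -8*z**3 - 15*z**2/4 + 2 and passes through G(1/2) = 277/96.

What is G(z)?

Integrate term by term and add the pieces.
A general antiderivative is -2*z**4 - 5*z**3/4 + 2*z + 5/3 + C.
The condition gives C = 277/96 - (229/96) = 1/2.
So G(z) = (-24*z**4 - 15*z**3 + 24*z + 26)/12.
Check: d/dz[(-24*z**4 - 15*z**3 + 24*z + 26)/12] = -8*z**3 - 15*z**2/4 + 2 = G'(z).

G(z) = (-24*z**4 - 15*z**3 + 24*z + 26)/12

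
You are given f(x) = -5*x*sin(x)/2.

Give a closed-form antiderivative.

An antiderivative is F(x) = 5*x*cos(x)/2 - 5*sin(x)/2.

An antiderivative F(x) passes only if d/dx[F] lands on f(x) exactly.
Check: d/dx[5*x*cos(x)/2 - 5*sin(x)/2] = -5*x*sin(x)/2 = f(x).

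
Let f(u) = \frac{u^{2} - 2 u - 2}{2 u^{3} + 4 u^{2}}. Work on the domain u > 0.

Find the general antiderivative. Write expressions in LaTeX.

Factor the denominator (2 u^{2} \left(u + 2\right)) and decompose: f = \frac{3}{4 \left(u + 2\right)} - \frac{1}{4 u} - \frac{1}{2 u^{2}}; each piece integrates to a log, atan, or power term.
Check: d/du[- \frac{\log{\left(u \right)}}{4} + \frac{3 \log{\left(u + 2 \right)}}{4} + \frac{1}{2 u}] = \frac{u^{2} - 2 u - 2}{2 u^{3} + 4 u^{2}} = f(u).

F(u) = - \frac{\log{\left(u \right)}}{4} + \frac{3 \log{\left(u + 2 \right)}}{4} + \frac{1}{2 u} + C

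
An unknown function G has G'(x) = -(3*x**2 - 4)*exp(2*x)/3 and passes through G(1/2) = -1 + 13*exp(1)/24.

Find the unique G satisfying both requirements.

G'(x) has the shape u'v + uv' for u = -x**2/2 + x/2 + 5/12 and v = exp(2*x) — it is the derivative of the product u*v.
A general antiderivative is (-6*x**2 + 6*x + 5)*exp(2*x)/12 + C.
The condition gives C = -1 + 13*exp(1)/24 - (13*exp(1)/24) = -1.
So G(x) = ((-6*x**2 + 6*x + 5)*exp(2*x) - 12)/12.
Check: d/dx[((-6*x**2 + 6*x + 5)*exp(2*x) - 12)/12] = -x**2*exp(2*x) + 4*exp(2*x)/3, which equals G'(x).

G(x) = ((-6*x**2 + 6*x + 5)*exp(2*x) - 12)/12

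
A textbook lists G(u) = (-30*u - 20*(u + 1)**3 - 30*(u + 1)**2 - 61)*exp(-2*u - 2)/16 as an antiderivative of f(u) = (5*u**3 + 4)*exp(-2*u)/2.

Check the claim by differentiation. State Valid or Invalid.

d/du[G] = (5*u**3 + 15*u**2 + 15*u + 9)*exp(-2)*exp(-2*u)/2
d/du[G] - f(u) = (-5*u**3*exp(2) + 5*u**3 + 15*u**2 + 15*u - 4*exp(2) + 9)*exp(-2)*exp(-2*u)/2 != 0.

Invalid: d/du[G] - f = (-5*u**3*exp(2) + 5*u**3 + 15*u**2 + 15*u - 4*exp(2) + 9)*exp(-2)*exp(-2*u)/2, which is not 0.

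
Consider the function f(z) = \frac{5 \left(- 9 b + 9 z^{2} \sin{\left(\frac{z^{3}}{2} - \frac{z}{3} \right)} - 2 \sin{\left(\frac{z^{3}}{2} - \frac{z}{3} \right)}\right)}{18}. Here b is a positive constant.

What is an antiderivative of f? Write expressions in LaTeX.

An antiderivative is F(z) = - \frac{5 b z}{2} - \frac{5 \cos{\left(\frac{z^{3}}{2} - \frac{z}{3} \right)}}{3}.

Differentiate the proposed F(z) back; it has to land on f(z) exactly.
Check: d/dz[- \frac{5 b z}{2} - \frac{5 \cos{\left(\frac{z^{3}}{2} - \frac{z}{3} \right)}}{3}] = - \frac{5 b}{2} + \frac{5 z^{2} \sin{\left(\frac{z^{3}}{2} - \frac{z}{3} \right)}}{2} - \frac{5 \sin{\left(\frac{z^{3}}{2} - \frac{z}{3} \right)}}{9}, which equals f(z).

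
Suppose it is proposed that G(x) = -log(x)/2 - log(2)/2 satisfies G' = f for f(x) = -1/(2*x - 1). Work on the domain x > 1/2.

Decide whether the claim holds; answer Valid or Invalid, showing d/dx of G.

Invalid: d/dx[G] - f = 1/(4*x**2 - 2*x), which is not 0.

d/dx[G] = -1/(2*x)
d/dx[G] - f(x) = 1/(4*x**2 - 2*x) != 0.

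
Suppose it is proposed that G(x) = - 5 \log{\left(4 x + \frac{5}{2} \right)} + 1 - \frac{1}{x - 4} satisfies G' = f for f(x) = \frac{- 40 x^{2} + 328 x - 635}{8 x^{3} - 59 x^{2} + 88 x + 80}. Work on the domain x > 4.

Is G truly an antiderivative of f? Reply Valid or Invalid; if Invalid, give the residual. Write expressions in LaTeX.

Valid - differentiating G returns exactly f.

d/dx[G] = \frac{- 40 x^{2} + 328 x - 635}{8 x^{3} - 59 x^{2} + 88 x + 80}
This equals f(x) exactly, so the claim holds.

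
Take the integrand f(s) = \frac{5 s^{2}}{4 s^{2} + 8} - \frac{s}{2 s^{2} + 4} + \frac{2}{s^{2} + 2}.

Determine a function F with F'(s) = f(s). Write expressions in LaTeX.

An antiderivative is F(s) = \frac{5 s - \log{\left(s^{2} + 2 \right)} - \sqrt{2} \operatorname{atan}{\left(\frac{\sqrt{2} s}{2} \right)}}{4}.

The integrand splits into summands that can be handled one at a time.
Check: d/ds[\frac{5 s - \log{\left(s^{2} + 2 \right)} - \sqrt{2} \operatorname{atan}{\left(\frac{\sqrt{2} s}{2} \right)}}{4}] = \frac{5 s^{2} - 2 s + 8}{4 s^{2} + 8}, which equals f(s).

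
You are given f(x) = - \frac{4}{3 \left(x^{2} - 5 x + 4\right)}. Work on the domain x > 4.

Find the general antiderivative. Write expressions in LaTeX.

The denominator factors as 3 \left(x - 4\right) \left(x - 1\right); partial fractions split f into directly integrable pieces: \frac{4}{9 \left(x - 1\right)} - \frac{4}{9 \left(x - 4\right)}.
Check: d/dx[- \frac{4 \log{\left(x - 4 \right)}}{9} + \frac{4 \log{\left(x - 1 \right)}}{9}] = - \frac{4}{3 x^{2} - 15 x + 12}, which equals f(x).

F(x) = - \frac{4 \log{\left(x - 4 \right)}}{9} + \frac{4 \log{\left(x - 1 \right)}}{9} + C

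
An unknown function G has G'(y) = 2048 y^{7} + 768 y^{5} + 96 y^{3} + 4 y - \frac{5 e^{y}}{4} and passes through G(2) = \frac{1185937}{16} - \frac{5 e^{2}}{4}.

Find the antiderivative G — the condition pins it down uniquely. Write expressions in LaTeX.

G(y) = \frac{\left(- 8 y^{2} - 1\right)^{4} - 20 e^{y} + 16}{16}

Integrate term by term and add the pieces.
A general antiderivative is \left(- 4 y^{2} - \frac{1}{2}\right)^{4} - \frac{5 e^{y}}{4} + C.
The condition gives C = \frac{1185937}{16} - \frac{5 e^{2}}{4} - (\frac{1185921}{16} - \frac{5 e^{2}}{4}) = 1.
So G(y) = \frac{\left(- 8 y^{2} - 1\right)^{4} - 20 e^{y} + 16}{16}.
Check: d/dy[\frac{\left(- 8 y^{2} - 1\right)^{4} - 20 e^{y} + 16}{16}] = 2048 y^{7} + 768 y^{5} + 96 y^{3} + 4 y - \frac{5 e^{y}}{4} = G'(y).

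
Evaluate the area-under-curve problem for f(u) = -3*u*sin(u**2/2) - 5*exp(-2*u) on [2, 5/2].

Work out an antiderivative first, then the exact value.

Antiderivative: F(u) = (6*exp(2*u)*cos(u**2/2) + 5)*exp(-2*u)/2; value = 3*cos(25/8) - 5*exp(-4)/2 + 5*exp(-5)/2 - 3*cos(2)

The integrand splits into summands that can be handled one at a time.
F(u) = (6*exp(2*u)*cos(u**2/2) + 5)*exp(-2*u)/2 is an antiderivative of f.
Check: d/du[(6*exp(2*u)*cos(u**2/2) + 5)*exp(-2*u)/2] = (-3*u*exp(2*u)*sin(u**2/2) - 5)*exp(-2*u), which equals f(u).
F(5/2) = 3*cos(25/8) + 5*exp(-5)/2; F(2) = 3*cos(2) + 5*exp(-4)/2.
Integral = F(5/2) - F(2) = 3*cos(25/8) - 5*exp(-4)/2 + 5*exp(-5)/2 - 3*cos(2).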